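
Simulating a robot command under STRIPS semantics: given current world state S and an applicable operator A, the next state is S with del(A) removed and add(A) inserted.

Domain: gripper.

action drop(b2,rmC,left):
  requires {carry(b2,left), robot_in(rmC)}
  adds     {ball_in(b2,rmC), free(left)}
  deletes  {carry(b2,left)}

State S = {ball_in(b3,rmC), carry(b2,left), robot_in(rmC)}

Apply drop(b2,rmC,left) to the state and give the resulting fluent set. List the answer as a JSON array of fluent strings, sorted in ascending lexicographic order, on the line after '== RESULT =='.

Compute (S \ del) ∪ add:
  pre ⊆ S: {carry(b2,left), robot_in(rmC)} ⊆ S  — applicable
  S \ del = {ball_in(b3,rmC), robot_in(rmC)}
  ∪ add   = {ball_in(b2,rmC), ball_in(b3,rmC), free(left), robot_in(rmC)}

== RESULT ==
["ball_in(b2,rmC)", "ball_in(b3,rmC)", "free(left)", "robot_in(rmC)"]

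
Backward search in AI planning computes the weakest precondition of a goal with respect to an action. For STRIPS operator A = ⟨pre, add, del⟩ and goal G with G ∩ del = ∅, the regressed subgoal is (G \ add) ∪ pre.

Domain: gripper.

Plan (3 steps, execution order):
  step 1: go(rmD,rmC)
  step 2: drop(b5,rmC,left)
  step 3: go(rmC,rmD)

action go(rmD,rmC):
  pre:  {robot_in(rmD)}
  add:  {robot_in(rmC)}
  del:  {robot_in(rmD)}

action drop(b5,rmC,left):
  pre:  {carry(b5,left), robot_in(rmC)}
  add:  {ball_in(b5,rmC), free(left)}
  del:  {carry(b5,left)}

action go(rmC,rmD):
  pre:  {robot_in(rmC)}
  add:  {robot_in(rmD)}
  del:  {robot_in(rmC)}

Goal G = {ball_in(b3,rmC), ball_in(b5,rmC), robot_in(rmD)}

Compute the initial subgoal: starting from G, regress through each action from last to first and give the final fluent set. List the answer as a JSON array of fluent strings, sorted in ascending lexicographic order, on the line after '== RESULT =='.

Regress step by step:
  through step 3 (go(rmC,rmD)): drop {robot_in(rmD)}, keep {ball_in(b3,rmC), ball_in(b5,rmC)}, require {robot_in(rmC)}
    → {ball_in(b3,rmC), ball_in(b5,rmC), robot_in(rmC)}
  through step 2 (drop(b5,rmC,left)): drop {ball_in(b5,rmC)}, keep {ball_in(b3,rmC), robot_in(rmC)}, require {carry(b5,left), robot_in(rmC)}
    → {ball_in(b3,rmC), carry(b5,left), robot_in(rmC)}
  through step 1 (go(rmD,rmC)): drop {robot_in(rmC)}, keep {ball_in(b3,rmC), carry(b5,left)}, require {robot_in(rmD)}
    → {ball_in(b3,rmC), carry(b5,left), robot_in(rmD)}

== RESULT ==
["ball_in(b3,rmC)", "carry(b5,left)", "robot_in(rmD)"]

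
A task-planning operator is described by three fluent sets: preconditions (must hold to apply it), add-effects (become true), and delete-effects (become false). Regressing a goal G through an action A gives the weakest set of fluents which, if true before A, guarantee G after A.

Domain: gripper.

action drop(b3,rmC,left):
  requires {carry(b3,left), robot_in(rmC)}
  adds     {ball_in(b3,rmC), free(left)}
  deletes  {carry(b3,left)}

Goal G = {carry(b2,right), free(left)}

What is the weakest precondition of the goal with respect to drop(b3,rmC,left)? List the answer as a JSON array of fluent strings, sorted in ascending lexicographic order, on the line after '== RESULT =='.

Regress:
  G ∩ del = {}  (empty — regression defined)
  G \ add = {carry(b2,right), free(left)} \ {ball_in(b3,rmC), free(left)} = {carry(b2,right)}
  ∪ pre   = {carry(b2,right)} ∪ {carry(b3,left), robot_in(rmC)}
          = {carry(b2,right), carry(b3,left), robot_in(rmC)}

== RESULT ==
["carry(b2,right)", "carry(b3,left)", "robot_in(rmC)"]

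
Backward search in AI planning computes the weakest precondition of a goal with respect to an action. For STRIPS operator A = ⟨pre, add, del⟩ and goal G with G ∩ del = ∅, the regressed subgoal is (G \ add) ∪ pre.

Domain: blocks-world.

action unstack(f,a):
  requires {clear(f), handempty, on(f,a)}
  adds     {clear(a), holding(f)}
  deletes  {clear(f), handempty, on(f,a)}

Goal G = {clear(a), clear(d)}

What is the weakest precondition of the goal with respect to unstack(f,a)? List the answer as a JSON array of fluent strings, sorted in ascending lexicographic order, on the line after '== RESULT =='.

Compute (G \ add) ∪ pre:
  G ∩ del = {}  (empty — regression defined)
  G \ add = {clear(a), clear(d)} \ {clear(a), holding(f)} = {clear(d)}
  ∪ pre   = {clear(d)} ∪ {clear(f), handempty, on(f,a)}
          = {clear(d), clear(f), handempty, on(f,a)}

== RESULT ==
["clear(d)", "clear(f)", "handempty", "on(f,a)"]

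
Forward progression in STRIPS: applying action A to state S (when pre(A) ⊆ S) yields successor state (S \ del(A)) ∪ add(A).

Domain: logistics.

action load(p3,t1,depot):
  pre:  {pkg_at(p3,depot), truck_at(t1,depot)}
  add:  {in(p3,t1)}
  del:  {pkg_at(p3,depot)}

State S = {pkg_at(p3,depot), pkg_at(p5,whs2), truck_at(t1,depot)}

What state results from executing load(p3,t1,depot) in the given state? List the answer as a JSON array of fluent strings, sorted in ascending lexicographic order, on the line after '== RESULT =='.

Progress:
  pre ⊆ S: {pkg_at(p3,depot), truck_at(t1,depot)} ⊆ S  — applicable
  S \ del = {pkg_at(p5,whs2), truck_at(t1,depot)}
  ∪ add   = {in(p3,t1), pkg_at(p5,whs2), truck_at(t1,depot)}

== RESULT ==
["in(p3,t1)", "pkg_at(p5,whs2)", "truck_at(t1,depot)"]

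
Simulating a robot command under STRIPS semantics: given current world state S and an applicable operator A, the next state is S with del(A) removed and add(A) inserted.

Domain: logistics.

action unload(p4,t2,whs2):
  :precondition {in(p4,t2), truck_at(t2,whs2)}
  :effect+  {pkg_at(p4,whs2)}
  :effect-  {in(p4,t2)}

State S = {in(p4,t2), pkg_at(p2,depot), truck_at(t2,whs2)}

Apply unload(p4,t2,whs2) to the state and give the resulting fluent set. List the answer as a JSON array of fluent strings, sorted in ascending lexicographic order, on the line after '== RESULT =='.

Compute (S \ del) ∪ add:
  pre ⊆ S: {in(p4,t2), truck_at(t2,whs2)} ⊆ S  — applicable
  S \ del = {pkg_at(p2,depot), truck_at(t2,whs2)}
  ∪ add   = {pkg_at(p2,depot), pkg_at(p4,whs2), truck_at(t2,whs2)}

== RESULT ==
["pkg_at(p2,depot)", "pkg_at(p4,whs2)", "truck_at(t2,whs2)"]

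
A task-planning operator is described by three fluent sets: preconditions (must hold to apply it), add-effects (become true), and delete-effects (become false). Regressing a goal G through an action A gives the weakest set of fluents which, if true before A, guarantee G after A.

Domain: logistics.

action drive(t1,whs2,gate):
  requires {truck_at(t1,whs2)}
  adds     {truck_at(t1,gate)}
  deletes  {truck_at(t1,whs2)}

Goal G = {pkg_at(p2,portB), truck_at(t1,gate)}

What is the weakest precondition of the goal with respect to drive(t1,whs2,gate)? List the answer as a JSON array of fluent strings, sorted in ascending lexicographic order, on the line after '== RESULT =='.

Regress:
  G ∩ del = {}  (empty — regression defined)
  G \ add = {pkg_at(p2,portB), truck_at(t1,gate)} \ {truck_at(t1,gate)} = {pkg_at(p2,portB)}
  ∪ pre   = {pkg_at(p2,portB)} ∪ {truck_at(t1,whs2)}
          = {pkg_at(p2,portB), truck_at(t1,whs2)}

== RESULT ==
["pkg_at(p2,portB)", "truck_at(t1,whs2)"]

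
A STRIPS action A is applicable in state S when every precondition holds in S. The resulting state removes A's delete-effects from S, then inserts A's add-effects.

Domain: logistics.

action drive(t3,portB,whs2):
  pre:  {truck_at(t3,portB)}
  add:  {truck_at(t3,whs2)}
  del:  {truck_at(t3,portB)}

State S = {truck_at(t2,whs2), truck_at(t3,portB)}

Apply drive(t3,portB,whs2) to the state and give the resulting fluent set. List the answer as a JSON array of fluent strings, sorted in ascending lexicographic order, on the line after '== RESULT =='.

Progress:
  pre ⊆ S: {truck_at(t3,portB)} ⊆ S  — applicable
  S \ del = {truck_at(t2,whs2)}
  ∪ add   = {truck_at(t2,whs2), truck_at(t3,whs2)}

== RESULT ==
["truck_at(t2,whs2)", "truck_at(t3,whs2)"]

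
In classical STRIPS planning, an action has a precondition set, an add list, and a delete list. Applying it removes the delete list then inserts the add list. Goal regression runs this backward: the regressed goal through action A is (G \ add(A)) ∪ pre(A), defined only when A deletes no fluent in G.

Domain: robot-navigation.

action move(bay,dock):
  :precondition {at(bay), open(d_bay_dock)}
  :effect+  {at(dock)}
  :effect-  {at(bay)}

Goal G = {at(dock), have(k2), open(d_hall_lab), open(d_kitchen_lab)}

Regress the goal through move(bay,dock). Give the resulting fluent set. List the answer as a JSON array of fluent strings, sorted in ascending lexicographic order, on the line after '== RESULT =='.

Regress:
  G ∩ del = {}  (empty — regression defined)
  G \ add = {at(dock), have(k2), open(d_hall_lab), open(d_kitchen_lab)} \ {at(dock)} = {have(k2), open(d_hall_lab), open(d_kitchen_lab)}
  ∪ pre   = {have(k2), open(d_hall_lab), open(d_kitchen_lab)} ∪ {at(bay), open(d_bay_dock)}
          = {at(bay), have(k2), open(d_bay_dock), open(d_hall_lab), open(d_kitchen_lab)}

== RESULT ==
["at(bay)", "have(k2)", "open(d_bay_dock)", "open(d_hall_lab)", "open(d_kitchen_lab)"]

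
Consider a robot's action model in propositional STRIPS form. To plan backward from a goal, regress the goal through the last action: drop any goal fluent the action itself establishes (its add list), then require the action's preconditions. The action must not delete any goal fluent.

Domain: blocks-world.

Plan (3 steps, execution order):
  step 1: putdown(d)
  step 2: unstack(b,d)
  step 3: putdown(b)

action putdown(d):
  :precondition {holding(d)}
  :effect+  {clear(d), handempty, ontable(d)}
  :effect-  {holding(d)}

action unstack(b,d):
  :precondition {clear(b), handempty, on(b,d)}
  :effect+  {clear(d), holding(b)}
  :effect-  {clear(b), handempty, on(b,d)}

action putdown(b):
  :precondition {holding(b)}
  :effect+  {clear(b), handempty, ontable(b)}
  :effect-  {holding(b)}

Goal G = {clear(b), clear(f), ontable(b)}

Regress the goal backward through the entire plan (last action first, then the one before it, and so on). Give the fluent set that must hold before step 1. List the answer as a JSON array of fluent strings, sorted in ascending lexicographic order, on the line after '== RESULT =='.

Regress step by step:
  through step 3 (putdown(b)): drop {clear(b), ontable(b)}, keep {clear(f)}, require {holding(b)}
    → {clear(f), holding(b)}
  through step 2 (unstack(b,d)): drop {holding(b)}, keep {clear(f)}, require {clear(b), handempty, on(b,d)}
    → {clear(b), clear(f), handempty, on(b,d)}
  through step 1 (putdown(d)): drop {handempty}, keep {clear(b), clear(f), on(b,d)}, require {holding(d)}
    → {clear(b), clear(f), holding(d), on(b,d)}

== RESULT ==
["clear(b)", "clear(f)", "holding(d)", "on(b,d)"]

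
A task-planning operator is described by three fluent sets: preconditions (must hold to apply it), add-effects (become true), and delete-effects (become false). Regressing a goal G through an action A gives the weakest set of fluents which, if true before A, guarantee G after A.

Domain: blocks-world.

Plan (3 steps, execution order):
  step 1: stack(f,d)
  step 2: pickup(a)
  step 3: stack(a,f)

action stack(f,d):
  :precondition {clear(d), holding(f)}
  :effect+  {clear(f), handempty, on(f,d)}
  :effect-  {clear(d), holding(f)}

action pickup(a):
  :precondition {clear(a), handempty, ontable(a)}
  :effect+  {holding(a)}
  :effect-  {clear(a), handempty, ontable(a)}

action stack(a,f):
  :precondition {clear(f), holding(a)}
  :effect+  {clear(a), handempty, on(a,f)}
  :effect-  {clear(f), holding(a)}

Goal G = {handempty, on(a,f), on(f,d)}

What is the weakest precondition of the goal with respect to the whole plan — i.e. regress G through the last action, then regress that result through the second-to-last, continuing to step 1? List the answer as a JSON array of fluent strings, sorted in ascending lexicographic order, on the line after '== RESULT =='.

Work backward from the goal:
  through step 3 (stack(a,f)): drop {handempty, on(a,f)}, keep {on(f,d)}, require {clear(f), holding(a)}
    → {clear(f), holding(a), on(f,d)}
  through step 2 (pickup(a)): drop {holding(a)}, keep {clear(f), on(f,d)}, require {clear(a), handempty, ontable(a)}
    → {clear(a), clear(f), handempty, on(f,d), ontable(a)}
  through step 1 (stack(f,d)): drop {clear(f), handempty, on(f,d)}, keep {clear(a), ontable(a)}, require {clear(d), holding(f)}
    → {clear(a), clear(d), holding(f), ontable(a)}

== RESULT ==
["clear(a)", "clear(d)", "holding(f)", "ontable(a)"]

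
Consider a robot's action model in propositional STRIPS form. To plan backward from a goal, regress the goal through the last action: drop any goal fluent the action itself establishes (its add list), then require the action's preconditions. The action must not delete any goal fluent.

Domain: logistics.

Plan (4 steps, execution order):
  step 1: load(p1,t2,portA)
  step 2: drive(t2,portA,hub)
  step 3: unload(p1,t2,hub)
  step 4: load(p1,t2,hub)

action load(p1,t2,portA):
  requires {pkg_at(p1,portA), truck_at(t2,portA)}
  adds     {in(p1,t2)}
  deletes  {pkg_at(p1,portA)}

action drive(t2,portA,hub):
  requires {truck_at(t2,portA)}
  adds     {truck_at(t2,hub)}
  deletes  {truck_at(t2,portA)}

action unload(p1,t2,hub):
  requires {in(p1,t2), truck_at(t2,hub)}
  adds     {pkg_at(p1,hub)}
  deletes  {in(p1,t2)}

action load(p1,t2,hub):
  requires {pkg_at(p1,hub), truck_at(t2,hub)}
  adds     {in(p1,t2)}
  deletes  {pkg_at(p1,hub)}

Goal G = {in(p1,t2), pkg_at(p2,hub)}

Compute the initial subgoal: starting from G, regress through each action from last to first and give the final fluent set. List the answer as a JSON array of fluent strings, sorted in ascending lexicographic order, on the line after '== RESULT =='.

Work backward from the goal:
  through step 4 (load(p1,t2,hub)): drop {in(p1,t2)}, keep {pkg_at(p2,hub)}, require {pkg_at(p1,hub), truck_at(t2,hub)}
    → {pkg_at(p1,hub), pkg_at(p2,hub), truck_at(t2,hub)}
  through step 3 (unload(p1,t2,hub)): drop {pkg_at(p1,hub)}, keep {pkg_at(p2,hub), truck_at(t2,hub)}, require {in(p1,t2), truck_at(t2,hub)}
    → {in(p1,t2), pkg_at(p2,hub), truck_at(t2,hub)}
  through step 2 (drive(t2,portA,hub)): drop {truck_at(t2,hub)}, keep {in(p1,t2), pkg_at(p2,hub)}, require {truck_at(t2,portA)}
    → {in(p1,t2), pkg_at(p2,hub), truck_at(t2,portA)}
  through step 1 (load(p1,t2,portA)): drop {in(p1,t2)}, keep {pkg_at(p2,hub), truck_at(t2,portA)}, require {pkg_at(p1,portA), truck_at(t2,portA)}
    → {pkg_at(p1,portA), pkg_at(p2,hub), truck_at(t2,portA)}

== RESULT ==
["pkg_at(p1,portA)", "pkg_at(p2,hub)", "truck_at(t2,portA)"]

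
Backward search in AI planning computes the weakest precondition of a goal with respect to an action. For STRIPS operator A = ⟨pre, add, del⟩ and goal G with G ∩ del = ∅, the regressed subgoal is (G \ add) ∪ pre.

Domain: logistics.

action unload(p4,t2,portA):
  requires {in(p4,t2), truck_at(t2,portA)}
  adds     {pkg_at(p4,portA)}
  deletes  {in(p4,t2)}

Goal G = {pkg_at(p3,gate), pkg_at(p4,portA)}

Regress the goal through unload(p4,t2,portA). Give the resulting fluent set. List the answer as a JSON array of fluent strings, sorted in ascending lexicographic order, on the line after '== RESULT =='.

Regress:
  G ∩ del = {}  (empty — regression defined)
  G \ add = {pkg_at(p3,gate), pkg_at(p4,portA)} \ {pkg_at(p4,portA)} = {pkg_at(p3,gate)}
  ∪ pre   = {pkg_at(p3,gate)} ∪ {in(p4,t2), truck_at(t2,portA)}
          = {in(p4,t2), pkg_at(p3,gate), truck_at(t2,portA)}

== RESULT ==
["in(p4,t2)", "pkg_at(p3,gate)", "truck_at(t2,portA)"]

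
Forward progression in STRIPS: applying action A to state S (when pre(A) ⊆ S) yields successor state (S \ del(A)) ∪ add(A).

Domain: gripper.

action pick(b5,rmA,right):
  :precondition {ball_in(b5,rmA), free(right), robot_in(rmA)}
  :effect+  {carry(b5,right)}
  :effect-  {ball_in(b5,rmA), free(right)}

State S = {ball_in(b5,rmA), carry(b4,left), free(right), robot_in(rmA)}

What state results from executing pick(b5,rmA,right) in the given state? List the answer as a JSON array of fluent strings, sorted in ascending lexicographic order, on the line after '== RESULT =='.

Compute (S \ del) ∪ add:
  pre ⊆ S: {ball_in(b5,rmA), free(right), robot_in(rmA)} ⊆ S  — applicable
  S \ del = {carry(b4,left), robot_in(rmA)}
  ∪ add   = {carry(b4,left), carry(b5,right), robot_in(rmA)}

== RESULT ==
["carry(b4,left)", "carry(b5,right)", "robot_in(rmA)"]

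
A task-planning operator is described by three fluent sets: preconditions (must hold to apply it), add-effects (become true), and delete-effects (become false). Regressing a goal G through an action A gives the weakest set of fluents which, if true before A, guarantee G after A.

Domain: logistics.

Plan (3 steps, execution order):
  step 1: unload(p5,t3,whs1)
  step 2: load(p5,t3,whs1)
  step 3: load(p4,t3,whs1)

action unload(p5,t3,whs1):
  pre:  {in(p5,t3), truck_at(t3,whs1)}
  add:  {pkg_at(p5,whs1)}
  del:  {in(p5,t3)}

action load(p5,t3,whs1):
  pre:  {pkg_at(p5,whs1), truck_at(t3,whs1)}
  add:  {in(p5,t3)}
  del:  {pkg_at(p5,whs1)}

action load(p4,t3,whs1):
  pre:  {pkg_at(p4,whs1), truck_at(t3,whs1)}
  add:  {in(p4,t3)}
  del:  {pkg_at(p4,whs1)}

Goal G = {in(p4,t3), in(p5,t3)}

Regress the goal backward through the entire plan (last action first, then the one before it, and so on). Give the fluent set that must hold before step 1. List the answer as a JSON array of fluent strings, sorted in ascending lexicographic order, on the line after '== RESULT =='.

Work backward from the goal:
  through step 3 (load(p4,t3,whs1)): drop {in(p4,t3)}, keep {in(p5,t3)}, require {pkg_at(p4,whs1), truck_at(t3,whs1)}
    → {in(p5,t3), pkg_at(p4,whs1), truck_at(t3,whs1)}
  through step 2 (load(p5,t3,whs1)): drop {in(p5,t3)}, keep {pkg_at(p4,whs1), truck_at(t3,whs1)}, require {pkg_at(p5,whs1), truck_at(t3,whs1)}
    → {pkg_at(p4,whs1), pkg_at(p5,whs1), truck_at(t3,whs1)}
  through step 1 (unload(p5,t3,whs1)): drop {pkg_at(p5,whs1)}, keep {pkg_at(p4,whs1), truck_at(t3,whs1)}, require {in(p5,t3), truck_at(t3,whs1)}
    → {in(p5,t3), pkg_at(p4,whs1), truck_at(t3,whs1)}

== RESULT ==
["in(p5,t3)", "pkg_at(p4,whs1)", "truck_at(t3,whs1)"]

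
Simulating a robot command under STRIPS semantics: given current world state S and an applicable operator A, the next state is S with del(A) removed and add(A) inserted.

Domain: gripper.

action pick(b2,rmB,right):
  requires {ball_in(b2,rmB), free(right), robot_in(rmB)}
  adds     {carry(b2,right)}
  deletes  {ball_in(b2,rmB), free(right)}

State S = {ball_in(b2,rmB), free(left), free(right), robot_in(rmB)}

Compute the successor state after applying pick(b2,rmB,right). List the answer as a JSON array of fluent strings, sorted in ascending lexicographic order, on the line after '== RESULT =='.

Compute (S \ del) ∪ add:
  pre ⊆ S: {ball_in(b2,rmB), free(right), robot_in(rmB)} ⊆ S  — applicable
  S \ del = {free(left), robot_in(rmB)}
  ∪ add   = {carry(b2,right), free(left), robot_in(rmB)}

== RESULT ==
["carry(b2,right)", "free(left)", "robot_in(rmB)"]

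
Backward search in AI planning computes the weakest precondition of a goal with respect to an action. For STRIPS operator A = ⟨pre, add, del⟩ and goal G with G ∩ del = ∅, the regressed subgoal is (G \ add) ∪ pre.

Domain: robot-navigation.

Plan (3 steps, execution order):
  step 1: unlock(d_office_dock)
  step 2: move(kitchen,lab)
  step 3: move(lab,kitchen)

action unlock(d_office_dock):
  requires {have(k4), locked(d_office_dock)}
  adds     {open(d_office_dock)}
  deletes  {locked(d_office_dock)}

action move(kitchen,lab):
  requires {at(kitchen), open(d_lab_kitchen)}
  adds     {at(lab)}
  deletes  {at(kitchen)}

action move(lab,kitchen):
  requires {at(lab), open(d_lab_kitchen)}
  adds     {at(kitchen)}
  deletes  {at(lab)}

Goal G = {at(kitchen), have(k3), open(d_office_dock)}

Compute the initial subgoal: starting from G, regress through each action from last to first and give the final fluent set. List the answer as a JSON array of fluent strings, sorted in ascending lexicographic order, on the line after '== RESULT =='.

Work backward from the goal:
  through step 3 (move(lab,kitchen)): drop {at(kitchen)}, keep {have(k3), open(d_office_dock)}, require {at(lab), open(d_lab_kitchen)}
    → {at(lab), have(k3), open(d_lab_kitchen), open(d_office_dock)}
  through step 2 (move(kitchen,lab)): drop {at(lab)}, keep {have(k3), open(d_lab_kitchen), open(d_office_dock)}, require {at(kitchen), open(d_lab_kitchen)}
    → {at(kitchen), have(k3), open(d_lab_kitchen), open(d_office_dock)}
  through step 1 (unlock(d_office_dock)): drop {open(d_office_dock)}, keep {at(kitchen), have(k3), open(d_lab_kitchen)}, require {have(k4), locked(d_office_dock)}
    → {at(kitchen), have(k3), have(k4), locked(d_office_dock), open(d_lab_kitchen)}

== RESULT ==
["at(kitchen)", "have(k3)", "have(k4)", "locked(d_office_dock)", "open(d_lab_kitchen)"]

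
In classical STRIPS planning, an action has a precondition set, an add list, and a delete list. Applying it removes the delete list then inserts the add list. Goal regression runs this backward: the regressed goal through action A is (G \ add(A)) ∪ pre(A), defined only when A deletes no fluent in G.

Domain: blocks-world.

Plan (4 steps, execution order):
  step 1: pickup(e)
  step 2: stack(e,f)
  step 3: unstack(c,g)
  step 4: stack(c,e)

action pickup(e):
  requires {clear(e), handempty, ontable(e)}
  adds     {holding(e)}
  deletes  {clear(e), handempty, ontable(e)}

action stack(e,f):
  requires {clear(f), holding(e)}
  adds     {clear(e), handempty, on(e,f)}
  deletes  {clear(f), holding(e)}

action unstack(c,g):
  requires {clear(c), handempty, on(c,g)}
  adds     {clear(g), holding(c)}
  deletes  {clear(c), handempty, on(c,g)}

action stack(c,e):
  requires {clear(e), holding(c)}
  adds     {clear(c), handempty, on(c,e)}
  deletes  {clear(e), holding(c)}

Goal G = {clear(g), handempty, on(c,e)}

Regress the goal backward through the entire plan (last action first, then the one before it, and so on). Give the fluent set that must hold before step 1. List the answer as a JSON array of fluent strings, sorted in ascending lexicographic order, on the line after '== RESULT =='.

Regress step by step:
  through step 4 (stack(c,e)): drop {handempty, on(c,e)}, keep {clear(g)}, require {clear(e), holding(c)}
    → {clear(e), clear(g), holding(c)}
  through step 3 (unstack(c,g)): drop {clear(g), holding(c)}, keep {clear(e)}, require {clear(c), handempty, on(c,g)}
    → {clear(c), clear(e), handempty, on(c,g)}
  through step 2 (stack(e,f)): drop {clear(e), handempty}, keep {clear(c), on(c,g)}, require {clear(f), holding(e)}
    → {clear(c), clear(f), holding(e), on(c,g)}
  through step 1 (pickup(e)): drop {holding(e)}, keep {clear(c), clear(f), on(c,g)}, require {clear(e), handempty, ontable(e)}
    → {clear(c), clear(e), clear(f), handempty, on(c,g), ontable(e)}

== RESULT ==
["clear(c)", "clear(e)", "clear(f)", "handempty", "on(c,g)", "ontable(e)"]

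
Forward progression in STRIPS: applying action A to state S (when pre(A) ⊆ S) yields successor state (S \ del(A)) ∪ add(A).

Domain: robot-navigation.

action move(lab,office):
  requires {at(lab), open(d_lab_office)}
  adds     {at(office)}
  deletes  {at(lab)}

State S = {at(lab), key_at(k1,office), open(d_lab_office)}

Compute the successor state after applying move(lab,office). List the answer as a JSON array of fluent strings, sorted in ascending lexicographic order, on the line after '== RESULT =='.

Progress:
  pre ⊆ S: {at(lab), open(d_lab_office)} ⊆ S  — applicable
  S \ del = {key_at(k1,office), open(d_lab_office)}
  ∪ add   = {at(office), key_at(k1,office), open(d_lab_office)}

== RESULT ==
["at(office)", "key_at(k1,office)", "open(d_lab_office)"]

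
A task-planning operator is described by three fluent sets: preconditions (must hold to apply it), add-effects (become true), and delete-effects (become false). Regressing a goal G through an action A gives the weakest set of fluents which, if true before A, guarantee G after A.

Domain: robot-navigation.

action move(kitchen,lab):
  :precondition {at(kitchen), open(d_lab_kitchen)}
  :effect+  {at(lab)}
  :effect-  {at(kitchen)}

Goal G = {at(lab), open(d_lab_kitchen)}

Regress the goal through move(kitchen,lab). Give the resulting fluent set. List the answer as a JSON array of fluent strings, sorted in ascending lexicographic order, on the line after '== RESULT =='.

Compute (G \ add) ∪ pre:
  G ∩ del = {}  (empty — regression defined)
  G \ add = {at(lab), open(d_lab_kitchen)} \ {at(lab)} = {open(d_lab_kitchen)}
  ∪ pre   = {open(d_lab_kitchen)} ∪ {at(kitchen), open(d_lab_kitchen)}
          = {at(kitchen), open(d_lab_kitchen)}

== RESULT ==
["at(kitchen)", "open(d_lab_kitchen)"]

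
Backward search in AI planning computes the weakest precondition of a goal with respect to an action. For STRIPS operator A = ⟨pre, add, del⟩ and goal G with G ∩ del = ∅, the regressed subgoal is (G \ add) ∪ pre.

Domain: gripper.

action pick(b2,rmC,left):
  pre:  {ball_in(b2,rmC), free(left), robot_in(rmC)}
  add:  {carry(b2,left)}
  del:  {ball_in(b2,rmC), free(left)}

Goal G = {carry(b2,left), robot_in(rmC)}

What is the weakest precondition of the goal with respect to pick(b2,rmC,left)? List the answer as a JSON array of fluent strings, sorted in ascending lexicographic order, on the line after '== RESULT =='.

Regress:
  G ∩ del = {}  (empty — regression defined)
  G \ add = {carry(b2,left), robot_in(rmC)} \ {carry(b2,left)} = {robot_in(rmC)}
  ∪ pre   = {robot_in(rmC)} ∪ {ball_in(b2,rmC), free(left), robot_in(rmC)}
          = {ball_in(b2,rmC), free(left), robot_in(rmC)}

== RESULT ==
["ball_in(b2,rmC)", "free(left)", "robot_in(rmC)"]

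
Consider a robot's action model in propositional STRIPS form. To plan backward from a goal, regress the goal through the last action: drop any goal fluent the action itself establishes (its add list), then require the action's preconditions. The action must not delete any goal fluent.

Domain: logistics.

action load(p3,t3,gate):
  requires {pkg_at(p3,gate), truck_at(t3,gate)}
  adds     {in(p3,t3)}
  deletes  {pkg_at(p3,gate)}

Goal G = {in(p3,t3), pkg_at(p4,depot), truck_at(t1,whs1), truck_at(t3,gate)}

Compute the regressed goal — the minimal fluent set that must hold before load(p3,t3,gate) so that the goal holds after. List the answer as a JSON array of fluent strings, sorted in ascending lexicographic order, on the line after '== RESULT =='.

Regress:
  G ∩ del = {}  (empty — regression defined)
  G \ add = {in(p3,t3), pkg_at(p4,depot), truck_at(t1,whs1), truck_at(t3,gate)} \ {in(p3,t3)} = {pkg_at(p4,depot), truck_at(t1,whs1), truck_at(t3,gate)}
  ∪ pre   = {pkg_at(p4,depot), truck_at(t1,whs1), truck_at(t3,gate)} ∪ {pkg_at(p3,gate), truck_at(t3,gate)}
          = {pkg_at(p3,gate), pkg_at(p4,depot), truck_at(t1,whs1), truck_at(t3,gate)}

== RESULT ==
["pkg_at(p3,gate)", "pkg_at(p4,depot)", "truck_at(t1,whs1)", "truck_at(t3,gate)"]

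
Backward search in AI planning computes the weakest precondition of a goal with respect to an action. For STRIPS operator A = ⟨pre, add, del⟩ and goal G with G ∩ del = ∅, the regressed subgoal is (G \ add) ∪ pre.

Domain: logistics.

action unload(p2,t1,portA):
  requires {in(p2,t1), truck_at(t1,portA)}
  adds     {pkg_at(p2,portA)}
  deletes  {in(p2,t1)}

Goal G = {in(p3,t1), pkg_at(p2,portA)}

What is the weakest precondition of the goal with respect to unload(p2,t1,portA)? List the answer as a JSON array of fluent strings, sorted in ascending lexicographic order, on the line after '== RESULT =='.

Regress:
  G ∩ del = {}  (empty — regression defined)
  G \ add = {in(p3,t1), pkg_at(p2,portA)} \ {pkg_at(p2,portA)} = {in(p3,t1)}
  ∪ pre   = {in(p3,t1)} ∪ {in(p2,t1), truck_at(t1,portA)}
          = {in(p2,t1), in(p3,t1), truck_at(t1,portA)}

== RESULT ==
["in(p2,t1)", "in(p3,t1)", "truck_at(t1,portA)"]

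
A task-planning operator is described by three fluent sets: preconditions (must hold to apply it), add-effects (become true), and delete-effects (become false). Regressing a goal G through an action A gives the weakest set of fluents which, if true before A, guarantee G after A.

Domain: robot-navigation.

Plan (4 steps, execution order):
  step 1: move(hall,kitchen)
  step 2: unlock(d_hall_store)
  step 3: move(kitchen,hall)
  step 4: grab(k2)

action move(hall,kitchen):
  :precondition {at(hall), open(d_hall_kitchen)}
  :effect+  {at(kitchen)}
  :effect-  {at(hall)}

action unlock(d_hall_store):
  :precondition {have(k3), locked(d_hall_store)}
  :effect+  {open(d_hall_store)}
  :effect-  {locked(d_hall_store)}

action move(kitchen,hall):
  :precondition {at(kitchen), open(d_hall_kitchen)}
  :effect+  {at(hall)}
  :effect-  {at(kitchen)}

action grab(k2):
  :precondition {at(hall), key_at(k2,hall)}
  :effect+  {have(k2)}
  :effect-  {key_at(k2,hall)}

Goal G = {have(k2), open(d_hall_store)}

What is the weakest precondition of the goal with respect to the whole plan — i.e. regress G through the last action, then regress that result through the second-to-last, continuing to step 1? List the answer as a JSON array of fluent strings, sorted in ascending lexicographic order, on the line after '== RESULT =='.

Work backward from the goal:
  through step 4 (grab(k2)): drop {have(k2)}, keep {open(d_hall_store)}, require {at(hall), key_at(k2,hall)}
    → {at(hall), key_at(k2,hall), open(d_hall_store)}
  through step 3 (move(kitchen,hall)): drop {at(hall)}, keep {key_at(k2,hall), open(d_hall_store)}, require {at(kitchen), open(d_hall_kitchen)}
    → {at(kitchen), key_at(k2,hall), open(d_hall_kitchen), open(d_hall_store)}
  through step 2 (unlock(d_hall_store)): drop {open(d_hall_store)}, keep {at(kitchen), key_at(k2,hall), open(d_hall_kitchen)}, require {have(k3), locked(d_hall_store)}
    → {at(kitchen), have(k3), key_at(k2,hall), locked(d_hall_store), open(d_hall_kitchen)}
  through step 1 (move(hall,kitchen)): drop {at(kitchen)}, keep {have(k3), key_at(k2,hall), locked(d_hall_store), open(d_hall_kitchen)}, require {at(hall), open(d_hall_kitchen)}
    → {at(hall), have(k3), key_at(k2,hall), locked(d_hall_store), open(d_hall_kitchen)}

== RESULT ==
["at(hall)", "have(k3)", "key_at(k2,hall)", "locked(d_hall_store)", "open(d_hall_kitchen)"]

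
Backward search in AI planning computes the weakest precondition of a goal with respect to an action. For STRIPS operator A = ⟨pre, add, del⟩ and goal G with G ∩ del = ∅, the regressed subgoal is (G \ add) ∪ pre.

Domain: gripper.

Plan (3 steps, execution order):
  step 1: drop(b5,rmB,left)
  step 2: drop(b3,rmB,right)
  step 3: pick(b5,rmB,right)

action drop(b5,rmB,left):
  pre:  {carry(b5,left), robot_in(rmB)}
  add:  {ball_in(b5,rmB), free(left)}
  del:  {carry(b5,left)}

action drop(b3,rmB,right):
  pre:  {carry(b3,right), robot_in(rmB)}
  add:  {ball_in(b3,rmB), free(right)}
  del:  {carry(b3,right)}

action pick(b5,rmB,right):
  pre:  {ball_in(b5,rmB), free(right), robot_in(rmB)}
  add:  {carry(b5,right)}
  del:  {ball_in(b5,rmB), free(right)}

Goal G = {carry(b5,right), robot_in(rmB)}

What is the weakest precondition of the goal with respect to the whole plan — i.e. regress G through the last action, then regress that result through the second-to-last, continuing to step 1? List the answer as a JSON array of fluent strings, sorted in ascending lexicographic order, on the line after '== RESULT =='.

Regress step by step:
  through step 3 (pick(b5,rmB,right)): drop {carry(b5,right)}, keep {robot_in(rmB)}, require {ball_in(b5,rmB), free(right), robot_in(rmB)}
    → {ball_in(b5,rmB), free(right), robot_in(rmB)}
  through step 2 (drop(b3,rmB,right)): drop {free(right)}, keep {ball_in(b5,rmB), robot_in(rmB)}, require {carry(b3,right), robot_in(rmB)}
    → {ball_in(b5,rmB), carry(b3,right), robot_in(rmB)}
  through step 1 (drop(b5,rmB,left)): drop {ball_in(b5,rmB)}, keep {carry(b3,right), robot_in(rmB)}, require {carry(b5,left), robot_in(rmB)}
    → {carry(b3,right), carry(b5,left), robot_in(rmB)}

== RESULT ==
["carry(b3,right)", "carry(b5,left)", "robot_in(rmB)"]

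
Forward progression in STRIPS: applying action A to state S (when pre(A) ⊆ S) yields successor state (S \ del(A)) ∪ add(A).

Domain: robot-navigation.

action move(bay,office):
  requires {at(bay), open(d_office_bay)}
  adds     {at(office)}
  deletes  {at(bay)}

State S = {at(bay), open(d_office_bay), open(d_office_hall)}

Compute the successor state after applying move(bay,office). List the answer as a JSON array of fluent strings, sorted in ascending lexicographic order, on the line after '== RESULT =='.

Progress:
  pre ⊆ S: {at(bay), open(d_office_bay)} ⊆ S  — applicable
  S \ del = {open(d_office_bay), open(d_office_hall)}
  ∪ add   = {at(office), open(d_office_bay), open(d_office_hall)}

== RESULT ==
["at(office)", "open(d_office_bay)", "open(d_office_hall)"]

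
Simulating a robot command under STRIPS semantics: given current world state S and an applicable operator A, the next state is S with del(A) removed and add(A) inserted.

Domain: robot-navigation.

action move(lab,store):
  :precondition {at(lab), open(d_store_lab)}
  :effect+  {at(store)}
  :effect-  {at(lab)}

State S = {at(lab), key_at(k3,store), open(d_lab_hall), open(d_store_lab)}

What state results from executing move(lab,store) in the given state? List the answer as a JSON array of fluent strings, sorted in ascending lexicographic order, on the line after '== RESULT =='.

Compute (S \ del) ∪ add:
  pre ⊆ S: {at(lab), open(d_store_lab)} ⊆ S  — applicable
  S \ del = {key_at(k3,store), open(d_lab_hall), open(d_store_lab)}
  ∪ add   = {at(store), key_at(k3,store), open(d_lab_hall), open(d_store_lab)}

== RESULT ==
["at(store)", "key_at(k3,store)", "open(d_lab_hall)", "open(d_store_lab)"]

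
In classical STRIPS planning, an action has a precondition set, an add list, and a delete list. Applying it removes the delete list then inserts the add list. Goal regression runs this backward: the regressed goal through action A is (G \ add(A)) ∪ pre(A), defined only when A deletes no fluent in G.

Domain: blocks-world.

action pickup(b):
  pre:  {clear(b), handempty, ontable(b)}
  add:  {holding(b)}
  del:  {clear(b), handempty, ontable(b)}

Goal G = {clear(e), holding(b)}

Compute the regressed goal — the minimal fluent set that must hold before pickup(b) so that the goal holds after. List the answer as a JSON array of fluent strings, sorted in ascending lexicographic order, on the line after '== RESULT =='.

Regress:
  G ∩ del = {}  (empty — regression defined)
  G \ add = {clear(e), holding(b)} \ {holding(b)} = {clear(e)}
  ∪ pre   = {clear(e)} ∪ {clear(b), handempty, ontable(b)}
          = {clear(b), clear(e), handempty, ontable(b)}

== RESULT ==
["clear(b)", "clear(e)", "handempty", "ontable(b)"]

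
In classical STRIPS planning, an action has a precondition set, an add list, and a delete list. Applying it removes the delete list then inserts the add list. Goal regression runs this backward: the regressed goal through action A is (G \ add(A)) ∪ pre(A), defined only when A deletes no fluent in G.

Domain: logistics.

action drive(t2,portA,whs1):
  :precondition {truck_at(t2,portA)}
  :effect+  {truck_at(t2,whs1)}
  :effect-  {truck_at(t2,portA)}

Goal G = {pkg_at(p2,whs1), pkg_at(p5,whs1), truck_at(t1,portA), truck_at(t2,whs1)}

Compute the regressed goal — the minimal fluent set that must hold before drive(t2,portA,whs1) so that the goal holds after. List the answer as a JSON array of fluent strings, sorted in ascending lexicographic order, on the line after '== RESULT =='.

Compute (G \ add) ∪ pre:
  G ∩ del = {}  (empty — regression defined)
  G \ add = {pkg_at(p2,whs1), pkg_at(p5,whs1), truck_at(t1,portA), truck_at(t2,whs1)} \ {truck_at(t2,whs1)} = {pkg_at(p2,whs1), pkg_at(p5,whs1), truck_at(t1,portA)}
  ∪ pre   = {pkg_at(p2,whs1), pkg_at(p5,whs1), truck_at(t1,portA)} ∪ {truck_at(t2,portA)}
          = {pkg_at(p2,whs1), pkg_at(p5,whs1), truck_at(t1,portA), truck_at(t2,portA)}

== RESULT ==
["pkg_at(p2,whs1)", "pkg_at(p5,whs1)", "truck_at(t1,portA)", "truck_at(t2,portA)"]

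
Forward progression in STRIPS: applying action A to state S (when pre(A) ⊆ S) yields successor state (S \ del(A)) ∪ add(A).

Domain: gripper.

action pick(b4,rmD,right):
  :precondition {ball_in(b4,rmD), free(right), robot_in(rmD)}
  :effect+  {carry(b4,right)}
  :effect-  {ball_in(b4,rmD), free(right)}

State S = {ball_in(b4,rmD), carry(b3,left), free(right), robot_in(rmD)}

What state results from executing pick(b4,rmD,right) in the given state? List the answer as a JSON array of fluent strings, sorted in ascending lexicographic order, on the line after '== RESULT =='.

Progress:
  pre ⊆ S: {ball_in(b4,rmD), free(right), robot_in(rmD)} ⊆ S  — applicable
  S \ del = {carry(b3,left), robot_in(rmD)}
  ∪ add   = {carry(b3,left), carry(b4,right), robot_in(rmD)}

== RESULT ==
["carry(b3,left)", "carry(b4,right)", "robot_in(rmD)"]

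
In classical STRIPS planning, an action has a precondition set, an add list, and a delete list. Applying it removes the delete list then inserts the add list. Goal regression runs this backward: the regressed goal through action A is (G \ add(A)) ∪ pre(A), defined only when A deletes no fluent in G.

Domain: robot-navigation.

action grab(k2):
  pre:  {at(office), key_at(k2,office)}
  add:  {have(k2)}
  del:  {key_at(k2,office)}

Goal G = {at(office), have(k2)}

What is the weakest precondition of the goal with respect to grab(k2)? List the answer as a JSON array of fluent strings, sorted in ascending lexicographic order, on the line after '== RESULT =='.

Compute (G \ add) ∪ pre:
  G ∩ del = {}  (empty — regression defined)
  G \ add = {at(office), have(k2)} \ {have(k2)} = {at(office)}
  ∪ pre   = {at(office)} ∪ {at(office), key_at(k2,office)}
          = {at(office), key_at(k2,office)}

== RESULT ==
["at(office)", "key_at(k2,office)"]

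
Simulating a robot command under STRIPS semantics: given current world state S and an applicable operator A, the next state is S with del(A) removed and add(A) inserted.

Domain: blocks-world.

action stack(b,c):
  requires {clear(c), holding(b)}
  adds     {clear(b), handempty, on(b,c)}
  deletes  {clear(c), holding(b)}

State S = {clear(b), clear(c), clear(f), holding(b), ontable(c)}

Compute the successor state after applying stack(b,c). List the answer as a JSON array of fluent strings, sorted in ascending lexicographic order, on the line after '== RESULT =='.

Compute (S \ del) ∪ add:
  pre ⊆ S: {clear(c), holding(b)} ⊆ S  — applicable
  S \ del = {clear(b), clear(f), ontable(c)}
  ∪ add   = {clear(b), clear(f), handempty, on(b,c), ontable(c)}

== RESULT ==
["clear(b)", "clear(f)", "handempty", "on(b,c)", "ontable(c)"]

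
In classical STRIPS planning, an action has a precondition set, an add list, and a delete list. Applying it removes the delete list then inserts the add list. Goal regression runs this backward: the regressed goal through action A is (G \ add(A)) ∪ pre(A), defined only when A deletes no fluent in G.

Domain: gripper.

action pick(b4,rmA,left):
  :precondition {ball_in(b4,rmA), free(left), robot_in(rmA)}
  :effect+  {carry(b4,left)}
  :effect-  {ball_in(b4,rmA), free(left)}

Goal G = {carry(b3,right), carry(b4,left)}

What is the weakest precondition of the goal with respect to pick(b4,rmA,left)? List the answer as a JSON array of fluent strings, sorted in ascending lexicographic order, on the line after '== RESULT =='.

Compute (G \ add) ∪ pre:
  G ∩ del = {}  (empty — regression defined)
  G \ add = {carry(b3,right), carry(b4,left)} \ {carry(b4,left)} = {carry(b3,right)}
  ∪ pre   = {carry(b3,right)} ∪ {ball_in(b4,rmA), free(left), robot_in(rmA)}
          = {ball_in(b4,rmA), carry(b3,right), free(left), robot_in(rmA)}

== RESULT ==
["ball_in(b4,rmA)", "carry(b3,right)", "free(left)", "robot_in(rmA)"]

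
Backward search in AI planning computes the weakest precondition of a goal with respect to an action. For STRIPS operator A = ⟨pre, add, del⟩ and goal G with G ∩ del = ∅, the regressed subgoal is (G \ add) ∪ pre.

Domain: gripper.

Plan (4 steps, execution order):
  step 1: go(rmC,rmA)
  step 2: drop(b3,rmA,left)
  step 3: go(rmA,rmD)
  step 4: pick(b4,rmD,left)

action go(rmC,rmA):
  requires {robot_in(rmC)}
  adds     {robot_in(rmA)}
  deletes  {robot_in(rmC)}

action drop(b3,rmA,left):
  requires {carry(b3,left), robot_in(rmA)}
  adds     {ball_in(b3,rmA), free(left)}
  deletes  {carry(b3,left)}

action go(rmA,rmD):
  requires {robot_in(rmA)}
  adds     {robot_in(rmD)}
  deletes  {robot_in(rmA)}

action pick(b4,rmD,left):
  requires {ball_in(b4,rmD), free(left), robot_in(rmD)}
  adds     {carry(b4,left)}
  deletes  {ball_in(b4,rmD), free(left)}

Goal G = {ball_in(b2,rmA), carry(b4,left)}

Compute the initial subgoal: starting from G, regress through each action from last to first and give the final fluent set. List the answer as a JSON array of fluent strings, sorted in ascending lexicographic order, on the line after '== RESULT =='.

Work backward from the goal:
  through step 4 (pick(b4,rmD,left)): drop {carry(b4,left)}, keep {ball_in(b2,rmA)}, require {ball_in(b4,rmD), free(left), robot_in(rmD)}
    → {ball_in(b2,rmA), ball_in(b4,rmD), free(left), robot_in(rmD)}
  through step 3 (go(rmA,rmD)): drop {robot_in(rmD)}, keep {ball_in(b2,rmA), ball_in(b4,rmD), free(left)}, require {robot_in(rmA)}
    → {ball_in(b2,rmA), ball_in(b4,rmD), free(left), robot_in(rmA)}
  through step 2 (drop(b3,rmA,left)): drop {free(left)}, keep {ball_in(b2,rmA), ball_in(b4,rmD), robot_in(rmA)}, require {carry(b3,left), robot_in(rmA)}
    → {ball_in(b2,rmA), ball_in(b4,rmD), carry(b3,left), robot_in(rmA)}
  through step 1 (go(rmC,rmA)): drop {robot_in(rmA)}, keep {ball_in(b2,rmA), ball_in(b4,rmD), carry(b3,left)}, require {robot_in(rmC)}
    → {ball_in(b2,rmA), ball_in(b4,rmD), carry(b3,left), robot_in(rmC)}

== RESULT ==
["ball_in(b2,rmA)", "ball_in(b4,rmD)", "carry(b3,left)", "robot_in(rmC)"]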